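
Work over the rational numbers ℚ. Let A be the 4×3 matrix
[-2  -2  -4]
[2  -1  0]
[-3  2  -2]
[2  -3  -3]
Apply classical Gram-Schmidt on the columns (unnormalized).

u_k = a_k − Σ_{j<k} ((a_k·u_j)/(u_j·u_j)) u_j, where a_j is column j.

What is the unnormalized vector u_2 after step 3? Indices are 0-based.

u_2 = (71/139, -195/278, -220/139, -323/278)

Step 1: u_0 = a_0 = (-2, 2, -3, 2).
Step 2: u_1 = a_1 − (-10/21)·u_0 = (-62/21, -1/21, 4/7, -43/21).
Step 3: u_2 = a_2 − (8/21)·u_0 − (353/278)·u_1 = (71/139, -195/278, -220/139, -323/278).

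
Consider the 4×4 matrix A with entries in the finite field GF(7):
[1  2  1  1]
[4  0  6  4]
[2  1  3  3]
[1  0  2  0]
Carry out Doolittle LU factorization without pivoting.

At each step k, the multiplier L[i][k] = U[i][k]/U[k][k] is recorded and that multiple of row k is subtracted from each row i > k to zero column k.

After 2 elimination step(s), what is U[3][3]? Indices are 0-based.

U[3][3] = 6

k=0: U[0][0]=1
  eliminate (1,0): mult=4, new row 1: (0, 6, 2, 0); set L[1][0]=4
  eliminate (2,0): mult=2, new row 2: (0, 4, 1, 1); set L[2][0]=2
  eliminate (3,0): mult=1, new row 3: (0, 5, 1, 6); set L[3][0]=1
k=1: U[1][1]=6
  eliminate (2,1): mult=3, new row 2: (0, 0, 2, 1); set L[2][1]=3
  eliminate (3,1): mult=2, new row 3: (0, 0, 4, 6); set L[3][1]=2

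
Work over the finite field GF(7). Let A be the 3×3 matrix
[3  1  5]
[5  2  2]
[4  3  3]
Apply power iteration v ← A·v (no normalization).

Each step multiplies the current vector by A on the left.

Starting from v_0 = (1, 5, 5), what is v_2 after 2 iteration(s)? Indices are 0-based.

v_0 = (1, 5, 5).
v_1 = A·v_0 = (5, 4, 6).
v_2 = A·v_1 = (0, 3, 1).

v_2 = (0, 3, 1)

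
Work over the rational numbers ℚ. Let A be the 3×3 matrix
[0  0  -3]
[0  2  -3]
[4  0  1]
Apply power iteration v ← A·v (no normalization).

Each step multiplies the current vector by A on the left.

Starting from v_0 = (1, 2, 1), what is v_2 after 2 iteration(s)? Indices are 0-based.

v_0 = (1, 2, 1).
v_1 = A·v_0 = (-3, 1, 5).
v_2 = A·v_1 = (-15, -13, -7).

v_2 = (-15, -13, -7)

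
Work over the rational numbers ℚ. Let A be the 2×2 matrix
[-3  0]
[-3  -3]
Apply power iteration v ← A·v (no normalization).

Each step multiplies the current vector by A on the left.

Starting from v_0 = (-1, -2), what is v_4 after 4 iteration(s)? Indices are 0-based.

v_4 = (-81, -486)

v_0 = (-1, -2).
v_1 = A·v_0 = (3, 9).
v_2 = A·v_1 = (-9, -36).
v_3 = A·v_2 = (27, 135).
v_4 = A·v_3 = (-81, -486).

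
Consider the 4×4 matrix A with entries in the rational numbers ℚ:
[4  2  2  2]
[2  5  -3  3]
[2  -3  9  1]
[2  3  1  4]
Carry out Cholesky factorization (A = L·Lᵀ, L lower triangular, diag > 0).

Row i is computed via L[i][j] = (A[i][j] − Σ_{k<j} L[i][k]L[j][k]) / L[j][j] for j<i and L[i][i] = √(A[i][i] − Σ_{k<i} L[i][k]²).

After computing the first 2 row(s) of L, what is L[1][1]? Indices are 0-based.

L[1][1] = 2

Step 1: L[0][0] = √(4) = 2.
  L[1][0] = (2) / L[0][0] = 1.
Step 2: L[1][1] = √(4) = 2.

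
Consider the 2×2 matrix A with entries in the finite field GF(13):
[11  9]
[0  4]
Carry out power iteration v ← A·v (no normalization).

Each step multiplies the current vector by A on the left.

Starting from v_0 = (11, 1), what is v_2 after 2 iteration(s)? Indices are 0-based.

v_2 = (10, 3)

v_0 = (11, 1).
v_1 = A·v_0 = (0, 4).
v_2 = A·v_1 = (10, 3).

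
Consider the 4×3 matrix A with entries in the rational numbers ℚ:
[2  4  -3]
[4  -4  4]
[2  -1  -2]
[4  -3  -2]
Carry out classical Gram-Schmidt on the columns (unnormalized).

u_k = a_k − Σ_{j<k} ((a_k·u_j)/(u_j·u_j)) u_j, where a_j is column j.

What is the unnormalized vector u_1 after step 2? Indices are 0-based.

Step 1: u_0 = a_0 = (2, 4, 2, 4).
Step 2: u_1 = a_1 − (-11/20)·u_0 = (51/10, -9/5, 1/10, -4/5).

u_1 = (51/10, -9/5, 1/10, -4/5)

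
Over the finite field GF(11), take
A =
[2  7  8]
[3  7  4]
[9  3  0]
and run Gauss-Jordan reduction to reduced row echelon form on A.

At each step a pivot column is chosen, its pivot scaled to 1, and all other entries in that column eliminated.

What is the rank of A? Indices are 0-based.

pivot(0,0)=2: scale R0 → (1, 9, 4)
  clear (1,0): R1 −= (3)R0 → (0, 2, 3)
  clear (2,0): R2 −= (9)R0 → (0, 10, 8)
pivot(1,1)=2: scale R1 → (0, 1, 7)
  clear (0,1): R0 −= (9)R1 → (1, 0, 7)
  clear (2,1): R2 −= (10)R1 → (0, 0, 4)
pivot(2,2)=4: scale R2 → (0, 0, 1)
  clear (0,2): R0 −= (7)R2 → (1, 0, 0)
  clear (1,2): R1 −= (7)R2 → (0, 1, 0)

rank = 3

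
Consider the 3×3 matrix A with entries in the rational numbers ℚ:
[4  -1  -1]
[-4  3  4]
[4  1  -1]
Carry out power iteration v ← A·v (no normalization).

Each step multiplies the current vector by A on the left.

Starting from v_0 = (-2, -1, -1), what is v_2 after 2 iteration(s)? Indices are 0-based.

v_2 = (-17, -5, -15)

v_0 = (-2, -1, -1).
v_1 = A·v_0 = (-6, 1, -8).
v_2 = A·v_1 = (-17, -5, -15).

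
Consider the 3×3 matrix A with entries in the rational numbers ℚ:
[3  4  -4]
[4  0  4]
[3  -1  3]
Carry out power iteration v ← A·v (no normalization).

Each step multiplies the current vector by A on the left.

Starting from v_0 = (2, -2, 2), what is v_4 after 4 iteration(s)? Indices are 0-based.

v_0 = (2, -2, 2).
v_1 = A·v_0 = (-10, 16, 14).
v_2 = A·v_1 = (-22, 16, -4).
v_3 = A·v_2 = (14, -104, -94).
v_4 = A·v_3 = (2, -320, -136).

v_4 = (2, -320, -136)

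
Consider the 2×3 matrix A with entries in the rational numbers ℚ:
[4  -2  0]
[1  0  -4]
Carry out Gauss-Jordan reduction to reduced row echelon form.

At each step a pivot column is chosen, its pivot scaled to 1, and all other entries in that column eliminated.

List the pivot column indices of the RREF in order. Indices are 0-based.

pivot columns: 0, 1

step 1: normalize row 0 (÷4) = (1, -1/2, 0)
  row 1: subtract 1×row0 = (0, 1/2, -4)
step 2: normalize row 1 (÷1/2) = (0, 1, -8)
  row 0: subtract -1/2×row1 = (1, 0, -4)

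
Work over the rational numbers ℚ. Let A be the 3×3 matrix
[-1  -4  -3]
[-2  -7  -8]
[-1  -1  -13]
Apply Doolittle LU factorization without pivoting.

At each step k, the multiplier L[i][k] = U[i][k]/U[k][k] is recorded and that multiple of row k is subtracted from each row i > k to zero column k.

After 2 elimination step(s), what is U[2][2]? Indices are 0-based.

U[2][2] = -4

Step 1: pivot at (0,0) is -1.
  row1 ← row1 − (2)·row0  ⇒  L[1][0]=2, U row1=(0, 1, -2)
  row2 ← row2 − (1)·row0  ⇒  L[2][0]=1, U row2=(0, 3, -10)
Step 2: pivot at (1,1) is 1.
  row2 ← row2 − (3)·row1  ⇒  L[2][1]=3, U row2=(0, 0, -4)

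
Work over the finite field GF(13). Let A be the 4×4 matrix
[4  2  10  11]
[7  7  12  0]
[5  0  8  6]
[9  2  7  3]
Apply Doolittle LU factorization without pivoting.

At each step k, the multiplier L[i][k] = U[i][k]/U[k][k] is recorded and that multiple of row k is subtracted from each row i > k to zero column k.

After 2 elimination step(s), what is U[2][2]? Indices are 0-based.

U[2][2] = 12

Step 1: pivot at (0,0) is 4.
  row1 ← row1 − (5)·row0  ⇒  L[1][0]=5, U row1=(0, 10, 1, 10)
  row2 ← row2 − (11)·row0  ⇒  L[2][0]=11, U row2=(0, 4, 2, 2)
  row3 ← row3 − (12)·row0  ⇒  L[3][0]=12, U row3=(0, 4, 4, 1)
Step 2: pivot at (1,1) is 10.
  row2 ← row2 − (3)·row1  ⇒  L[2][1]=3, U row2=(0, 0, 12, 11)
  row3 ← row3 − (3)·row1  ⇒  L[3][1]=3, U row3=(0, 0, 1, 10)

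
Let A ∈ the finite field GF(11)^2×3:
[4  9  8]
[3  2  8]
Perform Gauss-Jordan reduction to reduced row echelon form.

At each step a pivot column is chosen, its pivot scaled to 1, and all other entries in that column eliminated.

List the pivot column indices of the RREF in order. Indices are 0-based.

[1] R0 /= 4  ⇒  (1, 5, 2)
     R1 -= 3·R0  ⇒  (0, 9, 2)
[2] R1 /= 9  ⇒  (0, 1, 10)
     R0 -= 5·R1  ⇒  (1, 0, 7)

pivot columns: 0, 1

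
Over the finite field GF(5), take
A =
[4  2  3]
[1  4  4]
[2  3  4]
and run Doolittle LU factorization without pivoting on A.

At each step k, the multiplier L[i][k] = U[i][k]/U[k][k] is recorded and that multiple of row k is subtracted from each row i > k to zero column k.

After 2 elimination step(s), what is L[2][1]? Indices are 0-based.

[col 0] pivot 4
  R1 -= 4*R0 → (0, 1, 2)  (L[1][0] := 4)
  R2 -= 3*R0 → (0, 2, 0)  (L[2][0] := 3)
[col 1] pivot 1
  R2 -= 2*R1 → (0, 0, 1)  (L[2][1] := 2)

L[2][1] = 2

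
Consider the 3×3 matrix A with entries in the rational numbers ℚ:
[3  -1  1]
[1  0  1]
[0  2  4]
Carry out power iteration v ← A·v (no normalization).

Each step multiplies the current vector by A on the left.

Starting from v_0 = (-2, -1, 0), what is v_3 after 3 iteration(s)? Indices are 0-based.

v_3 = (-50, -27, -62)

v_0 = (-2, -1, 0).
v_1 = A·v_0 = (-5, -2, -2).
v_2 = A·v_1 = (-15, -7, -12).
v_3 = A·v_2 = (-50, -27, -62).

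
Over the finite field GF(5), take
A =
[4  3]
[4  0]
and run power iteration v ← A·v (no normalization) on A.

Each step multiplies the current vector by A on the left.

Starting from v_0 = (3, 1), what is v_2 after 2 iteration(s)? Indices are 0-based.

v_2 = (1, 0)

v_0 = (3, 1).
v_1 = A·v_0 = (0, 2).
v_2 = A·v_1 = (1, 0).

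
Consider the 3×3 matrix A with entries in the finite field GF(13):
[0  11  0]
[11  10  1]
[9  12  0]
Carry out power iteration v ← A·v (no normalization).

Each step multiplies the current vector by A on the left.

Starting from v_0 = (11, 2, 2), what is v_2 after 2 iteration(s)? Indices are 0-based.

v_2 = (0, 1, 3)

v_0 = (11, 2, 2).
v_1 = A·v_0 = (9, 0, 6).
v_2 = A·v_1 = (0, 1, 3).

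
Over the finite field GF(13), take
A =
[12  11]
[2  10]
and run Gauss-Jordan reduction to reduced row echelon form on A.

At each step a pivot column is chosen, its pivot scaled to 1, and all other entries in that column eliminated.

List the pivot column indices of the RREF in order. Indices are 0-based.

pivot(0,0)=12: scale R0 → (1, 2)
  clear (1,0): R1 −= (2)R0 → (0, 6)
pivot(1,1)=6: scale R1 → (0, 1)
  clear (0,1): R0 −= (2)R1 → (1, 0)

pivot columns: 0, 1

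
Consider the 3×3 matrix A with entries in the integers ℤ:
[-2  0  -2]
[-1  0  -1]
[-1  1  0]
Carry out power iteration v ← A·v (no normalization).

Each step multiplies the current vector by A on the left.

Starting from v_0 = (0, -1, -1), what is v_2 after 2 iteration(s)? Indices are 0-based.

v_2 = (-2, -1, -1)

v_0 = (0, -1, -1).
v_1 = A·v_0 = (2, 1, -1).
v_2 = A·v_1 = (-2, -1, -1).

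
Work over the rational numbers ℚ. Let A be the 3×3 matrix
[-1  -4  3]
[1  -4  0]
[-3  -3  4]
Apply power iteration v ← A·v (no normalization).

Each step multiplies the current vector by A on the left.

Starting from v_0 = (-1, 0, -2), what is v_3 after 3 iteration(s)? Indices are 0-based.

v_0 = (-1, 0, -2).
v_1 = A·v_0 = (-5, -1, -5).
v_2 = A·v_1 = (-6, -1, -2).
v_3 = A·v_2 = (4, -2, 13).

v_3 = (4, -2, 13)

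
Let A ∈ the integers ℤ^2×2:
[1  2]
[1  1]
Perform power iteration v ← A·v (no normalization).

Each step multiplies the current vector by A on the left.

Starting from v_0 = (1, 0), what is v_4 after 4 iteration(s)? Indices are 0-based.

v_0 = (1, 0).
v_1 = A·v_0 = (1, 1).
v_2 = A·v_1 = (3, 2).
v_3 = A·v_2 = (7, 5).
v_4 = A·v_3 = (17, 12).

v_4 = (17, 12)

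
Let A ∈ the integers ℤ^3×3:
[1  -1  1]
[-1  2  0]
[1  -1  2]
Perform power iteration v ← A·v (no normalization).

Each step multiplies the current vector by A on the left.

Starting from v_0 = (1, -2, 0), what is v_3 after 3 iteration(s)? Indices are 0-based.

v_3 = (38, -37, 52)

v_0 = (1, -2, 0).
v_1 = A·v_0 = (3, -5, 3).
v_2 = A·v_1 = (11, -13, 14).
v_3 = A·v_2 = (38, -37, 52).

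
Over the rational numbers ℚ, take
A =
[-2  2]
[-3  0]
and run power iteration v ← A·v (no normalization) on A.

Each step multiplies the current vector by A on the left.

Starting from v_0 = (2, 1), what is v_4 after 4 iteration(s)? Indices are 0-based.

v_4 = (-8, -84)

v_0 = (2, 1).
v_1 = A·v_0 = (-2, -6).
v_2 = A·v_1 = (-8, 6).
v_3 = A·v_2 = (28, 24).
v_4 = A·v_3 = (-8, -84).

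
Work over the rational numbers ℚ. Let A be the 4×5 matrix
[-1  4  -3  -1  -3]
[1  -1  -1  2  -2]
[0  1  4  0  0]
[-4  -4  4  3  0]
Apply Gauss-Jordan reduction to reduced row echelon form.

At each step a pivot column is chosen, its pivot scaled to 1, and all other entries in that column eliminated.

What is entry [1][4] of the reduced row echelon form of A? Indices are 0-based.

pivot(0,0)=-1: scale R0 → (1, -4, 3, 1, 3)
  clear (1,0): R1 −= (1)R0 → (0, 3, -4, 1, -5)
  clear (3,0): R3 −= (-4)R0 → (0, -20, 16, 7, 12)
pivot(1,1)=3: scale R1 → (0, 1, -4/3, 1/3, -5/3)
  clear (0,1): R0 −= (-4)R1 → (1, 0, -7/3, 7/3, -11/3)
  clear (2,1): R2 −= (1)R1 → (0, 0, 16/3, -1/3, 5/3)
  clear (3,1): R3 −= (-20)R1 → (0, 0, -32/3, 41/3, -64/3)
pivot(2,2)=16/3: scale R2 → (0, 0, 1, -1/16, 5/16)
  clear (0,2): R0 −= (-7/3)R2 → (1, 0, 0, 35/16, -47/16)
  clear (1,2): R1 −= (-4/3)R2 → (0, 1, 0, 1/4, -5/4)
  clear (3,2): R3 −= (-32/3)R2 → (0, 0, 0, 13, -18)
pivot(3,3)=13: scale R3 → (0, 0, 0, 1, -18/13)
  clear (0,3): R0 −= (35/16)R3 → (1, 0, 0, 0, 19/208)
  clear (1,3): R1 −= (1/4)R3 → (0, 1, 0, 0, -47/52)
  clear (2,3): R2 −= (-1/16)R3 → (0, 0, 1, 0, 47/208)

M[1][4] = -47/52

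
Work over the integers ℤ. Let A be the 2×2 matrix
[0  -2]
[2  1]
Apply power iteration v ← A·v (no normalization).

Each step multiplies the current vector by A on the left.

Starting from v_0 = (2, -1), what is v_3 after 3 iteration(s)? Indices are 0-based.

v_3 = (-14, -5)

v_0 = (2, -1).
v_1 = A·v_0 = (2, 3).
v_2 = A·v_1 = (-6, 7).
v_3 = A·v_2 = (-14, -5).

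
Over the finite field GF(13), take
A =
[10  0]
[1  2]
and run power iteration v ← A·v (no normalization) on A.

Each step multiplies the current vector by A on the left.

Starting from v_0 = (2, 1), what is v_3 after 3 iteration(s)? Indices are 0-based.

v_0 = (2, 1).
v_1 = A·v_0 = (7, 4).
v_2 = A·v_1 = (5, 2).
v_3 = A·v_2 = (11, 9).

v_3 = (11, 9)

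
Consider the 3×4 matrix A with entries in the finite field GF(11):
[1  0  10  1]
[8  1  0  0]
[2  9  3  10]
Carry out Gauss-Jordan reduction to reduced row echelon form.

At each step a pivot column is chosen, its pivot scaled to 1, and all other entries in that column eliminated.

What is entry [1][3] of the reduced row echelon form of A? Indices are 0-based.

M[1][3] = 5

pivot(0,0)=1: scale R0 → (1, 0, 10, 1)
  clear (1,0): R1 −= (8)R0 → (0, 1, 8, 3)
  clear (2,0): R2 −= (2)R0 → (0, 9, 5, 8)
pivot(1,1)=1: scale R1 → (0, 1, 8, 3)
  clear (2,1): R2 −= (9)R1 → (0, 0, 10, 3)
pivot(2,2)=10: scale R2 → (0, 0, 1, 8)
  clear (0,2): R0 −= (10)R2 → (1, 0, 0, 9)
  clear (1,2): R1 −= (8)R2 → (0, 1, 0, 5)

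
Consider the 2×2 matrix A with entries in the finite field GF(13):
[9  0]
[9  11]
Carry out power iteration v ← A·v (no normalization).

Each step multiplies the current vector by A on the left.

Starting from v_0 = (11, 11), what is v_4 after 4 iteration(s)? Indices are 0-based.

v_0 = (11, 11).
v_1 = A·v_0 = (8, 12).
v_2 = A·v_1 = (7, 9).
v_3 = A·v_2 = (11, 6).
v_4 = A·v_3 = (8, 9).

v_4 = (8, 9)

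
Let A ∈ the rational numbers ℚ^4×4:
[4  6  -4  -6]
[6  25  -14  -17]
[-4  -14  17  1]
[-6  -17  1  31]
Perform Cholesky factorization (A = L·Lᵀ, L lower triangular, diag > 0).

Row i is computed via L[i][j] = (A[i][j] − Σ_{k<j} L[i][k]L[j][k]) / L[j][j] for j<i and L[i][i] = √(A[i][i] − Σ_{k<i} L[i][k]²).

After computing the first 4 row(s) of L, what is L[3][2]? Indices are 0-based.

L[3][2] = -3

Step 1: L[0][0] = √(4) = 2.
  L[1][0] = (6) / L[0][0] = 3.
Step 2: L[1][1] = √(16) = 4.
  L[2][0] = (-4) / L[0][0] = -2.
  L[2][1] = (-8) / L[1][1] = -2.
Step 3: L[2][2] = √(9) = 3.
  L[3][0] = (-6) / L[0][0] = -3.
  L[3][1] = (-8) / L[1][1] = -2.
  L[3][2] = (-9) / L[2][2] = -3.
Step 4: L[3][3] = √(9) = 3.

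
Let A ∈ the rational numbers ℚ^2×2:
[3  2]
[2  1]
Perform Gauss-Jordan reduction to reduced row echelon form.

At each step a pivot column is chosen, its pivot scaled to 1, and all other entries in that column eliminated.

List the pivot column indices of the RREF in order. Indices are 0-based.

pivot(0,0)=3: scale R0 → (1, 2/3)
  clear (1,0): R1 −= (2)R0 → (0, -1/3)
pivot(1,1)=-1/3: scale R1 → (0, 1)
  clear (0,1): R0 −= (2/3)R1 → (1, 0)

pivot columns: 0, 1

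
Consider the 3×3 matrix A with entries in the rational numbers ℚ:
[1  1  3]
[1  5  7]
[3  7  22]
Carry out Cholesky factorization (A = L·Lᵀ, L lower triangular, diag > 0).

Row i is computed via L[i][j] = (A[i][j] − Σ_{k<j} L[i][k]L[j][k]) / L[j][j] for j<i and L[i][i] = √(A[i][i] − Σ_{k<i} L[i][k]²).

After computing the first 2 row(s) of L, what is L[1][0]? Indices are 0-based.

L[1][0] = 1

Step 1: L[0][0] = √(1) = 1.
  L[1][0] = (1) / L[0][0] = 1.
Step 2: L[1][1] = √(4) = 2.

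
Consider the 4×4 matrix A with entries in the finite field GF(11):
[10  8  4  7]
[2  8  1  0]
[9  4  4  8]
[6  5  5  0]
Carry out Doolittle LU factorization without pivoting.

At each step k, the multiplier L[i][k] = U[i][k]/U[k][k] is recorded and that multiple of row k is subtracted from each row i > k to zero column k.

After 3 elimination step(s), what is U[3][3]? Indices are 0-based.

[col 0] pivot 10
  R1 -= 9*R0 → (0, 2, 9, 3)  (L[1][0] := 9)
  R2 -= 2*R0 → (0, 10, 7, 5)  (L[2][0] := 2)
  R3 -= 5*R0 → (0, 9, 7, 9)  (L[3][0] := 5)
[col 1] pivot 2
  R2 -= 5*R1 → (0, 0, 6, 1)  (L[2][1] := 5)
  R3 -= 10*R1 → (0, 0, 5, 1)  (L[3][1] := 10)
[col 2] pivot 6
  R3 -= 10*R2 → (0, 0, 0, 2)  (L[3][2] := 10)

U[3][3] = 2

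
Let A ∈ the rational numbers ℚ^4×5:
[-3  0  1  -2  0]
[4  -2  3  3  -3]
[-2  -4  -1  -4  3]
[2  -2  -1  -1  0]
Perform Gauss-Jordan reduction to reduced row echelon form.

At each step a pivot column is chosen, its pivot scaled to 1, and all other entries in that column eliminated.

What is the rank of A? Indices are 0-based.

[1] R0 /= -3  ⇒  (1, 0, -1/3, 2/3, 0)
     R1 -= 4·R0  ⇒  (0, -2, 13/3, 1/3, -3)
     R2 -= -2·R0  ⇒  (0, -4, -5/3, -8/3, 3)
     R3 -= 2·R0  ⇒  (0, -2, -1/3, -7/3, 0)
[2] R1 /= -2  ⇒  (0, 1, -13/6, -1/6, 3/2)
     R2 -= -4·R1  ⇒  (0, 0, -31/3, -10/3, 9)
     R3 -= -2·R1  ⇒  (0, 0, -14/3, -8/3, 3)
[3] R2 /= -31/3  ⇒  (0, 0, 1, 10/31, -27/31)
     R0 -= -1/3·R2  ⇒  (1, 0, 0, 24/31, -9/31)
     R1 -= -13/6·R2  ⇒  (0, 1, 0, 33/62, -12/31)
     R3 -= -14/3·R2  ⇒  (0, 0, 0, -36/31, -33/31)
[4] R3 /= -36/31  ⇒  (0, 0, 0, 1, 11/12)
     R0 -= 24/31·R3  ⇒  (1, 0, 0, 0, -1)
     R1 -= 33/62·R3  ⇒  (0, 1, 0, 0, -7/8)
     R2 -= 10/31·R3  ⇒  (0, 0, 1, 0, -7/6)

rank = 4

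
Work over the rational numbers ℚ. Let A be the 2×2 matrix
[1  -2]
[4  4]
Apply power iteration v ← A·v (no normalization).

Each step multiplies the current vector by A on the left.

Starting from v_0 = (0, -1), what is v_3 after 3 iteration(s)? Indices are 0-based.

v_0 = (0, -1).
v_1 = A·v_0 = (2, -4).
v_2 = A·v_1 = (10, -8).
v_3 = A·v_2 = (26, 8).

v_3 = (26, 8)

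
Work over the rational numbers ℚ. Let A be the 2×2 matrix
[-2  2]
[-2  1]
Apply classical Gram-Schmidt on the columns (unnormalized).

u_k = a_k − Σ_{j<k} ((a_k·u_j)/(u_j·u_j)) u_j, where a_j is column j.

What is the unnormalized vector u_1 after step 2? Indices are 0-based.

Step 1: u_0 = a_0 = (-2, -2).
Step 2: u_1 = a_1 − (-3/4)·u_0 = (1/2, -1/2).

u_1 = (1/2, -1/2)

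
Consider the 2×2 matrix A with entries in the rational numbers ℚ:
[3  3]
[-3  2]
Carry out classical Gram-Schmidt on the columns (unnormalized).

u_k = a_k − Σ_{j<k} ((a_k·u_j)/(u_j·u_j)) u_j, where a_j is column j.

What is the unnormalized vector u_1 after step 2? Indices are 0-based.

Step 1: u_0 = a_0 = (3, -3).
Step 2: u_1 = a_1 − (1/6)·u_0 = (5/2, 5/2).

u_1 = (5/2, 5/2)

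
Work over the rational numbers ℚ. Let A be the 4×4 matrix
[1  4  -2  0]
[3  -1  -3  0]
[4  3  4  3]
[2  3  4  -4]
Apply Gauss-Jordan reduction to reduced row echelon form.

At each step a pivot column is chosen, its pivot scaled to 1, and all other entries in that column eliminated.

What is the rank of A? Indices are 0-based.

rank = 4

[1] R0 /= 1  ⇒  (1, 4, -2, 0)
     R1 -= 3·R0  ⇒  (0, -13, 3, 0)
     R2 -= 4·R0  ⇒  (0, -13, 12, 3)
     R3 -= 2·R0  ⇒  (0, -5, 8, -4)
[2] R1 /= -13  ⇒  (0, 1, -3/13, 0)
     R0 -= 4·R1  ⇒  (1, 0, -14/13, 0)
     R2 -= -13·R1  ⇒  (0, 0, 9, 3)
     R3 -= -5·R1  ⇒  (0, 0, 89/13, -4)
[3] R2 /= 9  ⇒  (0, 0, 1, 1/3)
     R0 -= -14/13·R2  ⇒  (1, 0, 0, 14/39)
     R1 -= -3/13·R2  ⇒  (0, 1, 0, 1/13)
     R3 -= 89/13·R2  ⇒  (0, 0, 0, -245/39)
[4] R3 /= -245/39  ⇒  (0, 0, 0, 1)
     R0 -= 14/39·R3  ⇒  (1, 0, 0, 0)
     R1 -= 1/13·R3  ⇒  (0, 1, 0, 0)
     R2 -= 1/3·R3  ⇒  (0, 0, 1, 0)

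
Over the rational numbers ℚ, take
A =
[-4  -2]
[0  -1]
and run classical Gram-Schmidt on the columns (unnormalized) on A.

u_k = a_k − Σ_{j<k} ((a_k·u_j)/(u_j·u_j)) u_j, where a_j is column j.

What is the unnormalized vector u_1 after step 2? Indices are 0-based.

u_1 = (0, -1)

Step 1: u_0 = a_0 = (-4, 0).
Step 2: u_1 = a_1 − (1/2)·u_0 = (0, -1).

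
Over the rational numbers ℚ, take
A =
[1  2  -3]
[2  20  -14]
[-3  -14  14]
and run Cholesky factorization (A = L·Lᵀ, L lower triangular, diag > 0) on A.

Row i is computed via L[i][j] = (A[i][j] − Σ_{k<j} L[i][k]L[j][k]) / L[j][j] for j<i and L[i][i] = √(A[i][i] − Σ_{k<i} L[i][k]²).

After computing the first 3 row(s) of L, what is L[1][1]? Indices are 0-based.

Step 1: L[0][0] = √(1) = 1.
  L[1][0] = (2) / L[0][0] = 2.
Step 2: L[1][1] = √(16) = 4.
  L[2][0] = (-3) / L[0][0] = -3.
  L[2][1] = (-8) / L[1][1] = -2.
Step 3: L[2][2] = √(1) = 1.

L[1][1] = 4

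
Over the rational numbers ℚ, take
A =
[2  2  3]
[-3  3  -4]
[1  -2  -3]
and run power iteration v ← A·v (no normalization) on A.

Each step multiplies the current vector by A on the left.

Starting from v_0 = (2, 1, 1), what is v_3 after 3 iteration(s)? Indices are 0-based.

v_3 = (14, -221, -29)

v_0 = (2, 1, 1).
v_1 = A·v_0 = (9, -7, -3).
v_2 = A·v_1 = (-5, -36, 32).
v_3 = A·v_2 = (14, -221, -29).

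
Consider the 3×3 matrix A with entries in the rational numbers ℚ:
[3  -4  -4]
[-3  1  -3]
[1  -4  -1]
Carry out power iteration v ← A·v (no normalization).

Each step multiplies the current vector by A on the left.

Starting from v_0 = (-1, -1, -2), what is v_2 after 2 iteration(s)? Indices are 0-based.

v_0 = (-1, -1, -2).
v_1 = A·v_0 = (9, 8, 5).
v_2 = A·v_1 = (-25, -34, -28).

v_2 = (-25, -34, -28)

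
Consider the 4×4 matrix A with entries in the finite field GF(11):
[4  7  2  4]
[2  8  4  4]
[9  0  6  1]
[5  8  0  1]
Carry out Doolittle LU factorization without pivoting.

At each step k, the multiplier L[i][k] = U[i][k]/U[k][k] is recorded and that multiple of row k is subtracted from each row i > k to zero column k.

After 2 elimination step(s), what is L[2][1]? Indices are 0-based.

Step 1: pivot at (0,0) is 4.
  row1 ← row1 − (6)·row0  ⇒  L[1][0]=6, U row1=(0, 10, 3, 2)
  row2 ← row2 − (5)·row0  ⇒  L[2][0]=5, U row2=(0, 9, 7, 3)
  row3 ← row3 − (4)·row0  ⇒  L[3][0]=4, U row3=(0, 2, 3, 7)
Step 2: pivot at (1,1) is 10.
  row2 ← row2 − (2)·row1  ⇒  L[2][1]=2, U row2=(0, 0, 1, 10)
  row3 ← row3 − (9)·row1  ⇒  L[3][1]=9, U row3=(0, 0, 9, 0)

L[2][1] = 2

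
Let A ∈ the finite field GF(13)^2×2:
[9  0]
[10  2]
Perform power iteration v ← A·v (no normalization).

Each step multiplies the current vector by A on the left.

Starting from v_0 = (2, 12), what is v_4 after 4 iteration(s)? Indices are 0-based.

v_4 = (5, 3)

v_0 = (2, 12).
v_1 = A·v_0 = (5, 5).
v_2 = A·v_1 = (6, 8).
v_3 = A·v_2 = (2, 11).
v_4 = A·v_3 = (5, 3).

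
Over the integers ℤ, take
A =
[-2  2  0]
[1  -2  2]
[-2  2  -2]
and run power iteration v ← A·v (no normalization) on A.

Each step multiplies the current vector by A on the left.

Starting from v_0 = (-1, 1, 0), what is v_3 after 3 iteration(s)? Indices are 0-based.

v_3 = (64, -94, 108)

v_0 = (-1, 1, 0).
v_1 = A·v_0 = (4, -3, 4).
v_2 = A·v_1 = (-14, 18, -22).
v_3 = A·v_2 = (64, -94, 108).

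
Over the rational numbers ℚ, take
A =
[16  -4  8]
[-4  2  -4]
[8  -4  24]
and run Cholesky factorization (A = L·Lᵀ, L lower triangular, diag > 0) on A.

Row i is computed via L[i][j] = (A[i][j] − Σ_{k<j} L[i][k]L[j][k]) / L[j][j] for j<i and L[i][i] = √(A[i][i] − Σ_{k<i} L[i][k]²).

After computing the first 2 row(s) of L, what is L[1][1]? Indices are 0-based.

L[1][1] = 1

Step 1: L[0][0] = √(16) = 4.
  L[1][0] = (-4) / L[0][0] = -1.
Step 2: L[1][1] = √(1) = 1.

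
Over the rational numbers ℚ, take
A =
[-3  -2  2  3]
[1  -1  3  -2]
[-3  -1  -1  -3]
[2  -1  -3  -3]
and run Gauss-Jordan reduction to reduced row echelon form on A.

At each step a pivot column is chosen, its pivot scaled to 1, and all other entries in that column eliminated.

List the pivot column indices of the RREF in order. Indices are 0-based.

pivot columns: 0, 1, 2, 3

[1] R0 /= -3  ⇒  (1, 2/3, -2/3, -1)
     R1 -= 1·R0  ⇒  (0, -5/3, 11/3, -1)
     R2 -= -3·R0  ⇒  (0, 1, -3, -6)
     R3 -= 2·R0  ⇒  (0, -7/3, -5/3, -1)
[2] R1 /= -5/3  ⇒  (0, 1, -11/5, 3/5)
     R0 -= 2/3·R1  ⇒  (1, 0, 4/5, -7/5)
     R2 -= 1·R1  ⇒  (0, 0, -4/5, -33/5)
     R3 -= -7/3·R1  ⇒  (0, 0, -34/5, 2/5)
[3] R2 /= -4/5  ⇒  (0, 0, 1, 33/4)
     R0 -= 4/5·R2  ⇒  (1, 0, 0, -8)
     R1 -= -11/5·R2  ⇒  (0, 1, 0, 75/4)
     R3 -= -34/5·R2  ⇒  (0, 0, 0, 113/2)
[4] R3 /= 113/2  ⇒  (0, 0, 0, 1)
     R0 -= -8·R3  ⇒  (1, 0, 0, 0)
     R1 -= 75/4·R3  ⇒  (0, 1, 0, 0)
     R2 -= 33/4·R3  ⇒  (0, 0, 1, 0)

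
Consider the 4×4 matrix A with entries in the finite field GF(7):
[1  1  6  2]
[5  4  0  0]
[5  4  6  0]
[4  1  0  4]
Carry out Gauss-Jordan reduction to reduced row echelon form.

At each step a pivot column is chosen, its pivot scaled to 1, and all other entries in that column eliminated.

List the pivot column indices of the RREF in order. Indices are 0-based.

pivot columns: 0, 1, 2, 3

pivot(0,0)=1: scale R0 → (1, 1, 6, 2)
  clear (1,0): R1 −= (5)R0 → (0, 6, 5, 4)
  clear (2,0): R2 −= (5)R0 → (0, 6, 4, 4)
  clear (3,0): R3 −= (4)R0 → (0, 4, 4, 3)
pivot(1,1)=6: scale R1 → (0, 1, 2, 3)
  clear (0,1): R0 −= (1)R1 → (1, 0, 4, 6)
  clear (2,1): R2 −= (6)R1 → (0, 0, 6, 0)
  clear (3,1): R3 −= (4)R1 → (0, 0, 3, 5)
pivot(2,2)=6: scale R2 → (0, 0, 1, 0)
  clear (0,2): R0 −= (4)R2 → (1, 0, 0, 6)
  clear (1,2): R1 −= (2)R2 → (0, 1, 0, 3)
  clear (3,2): R3 −= (3)R2 → (0, 0, 0, 5)
pivot(3,3)=5: scale R3 → (0, 0, 0, 1)
  clear (0,3): R0 −= (6)R3 → (1, 0, 0, 0)
  clear (1,3): R1 −= (3)R3 → (0, 1, 0, 0)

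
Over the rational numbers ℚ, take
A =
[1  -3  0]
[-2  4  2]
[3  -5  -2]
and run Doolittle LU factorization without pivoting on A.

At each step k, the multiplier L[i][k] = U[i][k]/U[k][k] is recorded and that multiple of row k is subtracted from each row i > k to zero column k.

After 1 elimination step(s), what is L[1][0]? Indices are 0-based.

L[1][0] = -2

Step 1: pivot at (0,0) is 1.
  row1 ← row1 − (-2)·row0  ⇒  L[1][0]=-2, U row1=(0, -2, 2)
  row2 ← row2 − (3)·row0  ⇒  L[2][0]=3, U row2=(0, 4, -2)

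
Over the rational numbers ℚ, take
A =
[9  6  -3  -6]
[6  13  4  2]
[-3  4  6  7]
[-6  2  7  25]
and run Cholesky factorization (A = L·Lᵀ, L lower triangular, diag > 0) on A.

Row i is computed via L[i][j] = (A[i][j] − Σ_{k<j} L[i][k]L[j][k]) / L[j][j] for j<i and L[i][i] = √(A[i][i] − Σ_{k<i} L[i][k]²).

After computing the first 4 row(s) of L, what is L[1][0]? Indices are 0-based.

L[1][0] = 2

Step 1: L[0][0] = √(9) = 3.
  L[1][0] = (6) / L[0][0] = 2.
Step 2: L[1][1] = √(9) = 3.
  L[2][0] = (-3) / L[0][0] = -1.
  L[2][1] = (6) / L[1][1] = 2.
Step 3: L[2][2] = √(1) = 1.
  L[3][0] = (-6) / L[0][0] = -2.
  L[3][1] = (6) / L[1][1] = 2.
  L[3][2] = (1) / L[2][2] = 1.
Step 4: L[3][3] = √(16) = 4.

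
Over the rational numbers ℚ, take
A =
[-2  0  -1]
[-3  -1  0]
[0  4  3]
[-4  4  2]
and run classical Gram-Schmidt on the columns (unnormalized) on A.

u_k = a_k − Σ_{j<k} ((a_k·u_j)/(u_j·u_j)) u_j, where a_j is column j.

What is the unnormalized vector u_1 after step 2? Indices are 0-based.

u_1 = (-26/29, -68/29, 4, 64/29)

Step 1: u_0 = a_0 = (-2, -3, 0, -4).
Step 2: u_1 = a_1 − (-13/29)·u_0 = (-26/29, -68/29, 4, 64/29).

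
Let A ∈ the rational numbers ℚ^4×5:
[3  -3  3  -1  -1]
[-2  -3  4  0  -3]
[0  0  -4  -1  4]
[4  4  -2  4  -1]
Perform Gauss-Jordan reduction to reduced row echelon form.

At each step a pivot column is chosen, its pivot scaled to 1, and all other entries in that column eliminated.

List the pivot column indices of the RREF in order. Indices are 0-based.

pivot(0,0)=3: scale R0 → (1, -1, 1, -1/3, -1/3)
  clear (1,0): R1 −= (-2)R0 → (0, -5, 6, -2/3, -11/3)
  clear (3,0): R3 −= (4)R0 → (0, 8, -6, 16/3, 1/3)
pivot(1,1)=-5: scale R1 → (0, 1, -6/5, 2/15, 11/15)
  clear (0,1): R0 −= (-1)R1 → (1, 0, -1/5, -1/5, 2/5)
  clear (3,1): R3 −= (8)R1 → (0, 0, 18/5, 64/15, -83/15)
pivot(2,2)=-4: scale R2 → (0, 0, 1, 1/4, -1)
  clear (0,2): R0 −= (-1/5)R2 → (1, 0, 0, -3/20, 1/5)
  clear (1,2): R1 −= (-6/5)R2 → (0, 1, 0, 13/30, -7/15)
  clear (3,2): R3 −= (18/5)R2 → (0, 0, 0, 101/30, -29/15)
pivot(3,3)=101/30: scale R3 → (0, 0, 0, 1, -58/101)
  clear (0,3): R0 −= (-3/20)R3 → (1, 0, 0, 0, 23/202)
  clear (1,3): R1 −= (13/30)R3 → (0, 1, 0, 0, -22/101)
  clear (2,3): R2 −= (1/4)R3 → (0, 0, 1, 0, -173/202)

pivot columns: 0, 1, 2, 3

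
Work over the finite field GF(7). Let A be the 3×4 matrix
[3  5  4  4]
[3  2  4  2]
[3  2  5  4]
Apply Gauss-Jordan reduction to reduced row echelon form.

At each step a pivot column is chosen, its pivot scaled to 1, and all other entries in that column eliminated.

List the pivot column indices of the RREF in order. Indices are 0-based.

pivot columns: 0, 1, 2

[1] R0 /= 3  ⇒  (1, 4, 6, 6)
     R1 -= 3·R0  ⇒  (0, 4, 0, 5)
     R2 -= 3·R0  ⇒  (0, 4, 1, 0)
[2] R1 /= 4  ⇒  (0, 1, 0, 3)
     R0 -= 4·R1  ⇒  (1, 0, 6, 1)
     R2 -= 4·R1  ⇒  (0, 0, 1, 2)
[3] R2 /= 1  ⇒  (0, 0, 1, 2)
     R0 -= 6·R2  ⇒  (1, 0, 0, 3)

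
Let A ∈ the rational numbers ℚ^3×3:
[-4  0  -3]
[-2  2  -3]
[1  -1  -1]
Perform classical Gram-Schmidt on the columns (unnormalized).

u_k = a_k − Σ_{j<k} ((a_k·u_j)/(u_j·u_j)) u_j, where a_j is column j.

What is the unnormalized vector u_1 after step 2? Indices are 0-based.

u_1 = (-20/21, 32/21, -16/21)

Step 1: u_0 = a_0 = (-4, -2, 1).
Step 2: u_1 = a_1 − (-5/21)·u_0 = (-20/21, 32/21, -16/21).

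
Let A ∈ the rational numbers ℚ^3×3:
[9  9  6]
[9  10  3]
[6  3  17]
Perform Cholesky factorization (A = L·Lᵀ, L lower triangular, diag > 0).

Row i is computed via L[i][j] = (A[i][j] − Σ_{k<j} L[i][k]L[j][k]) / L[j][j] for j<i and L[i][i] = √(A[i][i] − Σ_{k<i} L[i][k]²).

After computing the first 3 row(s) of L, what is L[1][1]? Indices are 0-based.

L[1][1] = 1

Step 1: L[0][0] = √(9) = 3.
  L[1][0] = (9) / L[0][0] = 3.
Step 2: L[1][1] = √(1) = 1.
  L[2][0] = (6) / L[0][0] = 2.
  L[2][1] = (-3) / L[1][1] = -3.
Step 3: L[2][2] = √(4) = 2.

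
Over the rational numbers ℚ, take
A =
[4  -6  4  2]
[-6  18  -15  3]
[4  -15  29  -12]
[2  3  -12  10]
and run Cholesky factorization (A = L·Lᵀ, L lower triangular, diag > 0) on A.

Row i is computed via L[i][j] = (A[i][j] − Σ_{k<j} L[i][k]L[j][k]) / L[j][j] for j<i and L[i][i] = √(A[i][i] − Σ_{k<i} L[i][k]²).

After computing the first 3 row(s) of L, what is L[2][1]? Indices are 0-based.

L[2][1] = -3

Step 1: L[0][0] = √(4) = 2.
  L[1][0] = (-6) / L[0][0] = -3.
Step 2: L[1][1] = √(9) = 3.
  L[2][0] = (4) / L[0][0] = 2.
  L[2][1] = (-9) / L[1][1] = -3.
Step 3: L[2][2] = √(16) = 4.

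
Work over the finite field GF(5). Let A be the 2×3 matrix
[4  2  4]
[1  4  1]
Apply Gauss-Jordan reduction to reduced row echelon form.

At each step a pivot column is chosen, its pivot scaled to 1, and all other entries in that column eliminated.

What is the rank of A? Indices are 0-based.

pivot(0,0)=4: scale R0 → (1, 3, 1)
  clear (1,0): R1 −= (1)R0 → (0, 1, 0)
pivot(1,1)=1: scale R1 → (0, 1, 0)
  clear (0,1): R0 −= (3)R1 → (1, 0, 1)

rank = 2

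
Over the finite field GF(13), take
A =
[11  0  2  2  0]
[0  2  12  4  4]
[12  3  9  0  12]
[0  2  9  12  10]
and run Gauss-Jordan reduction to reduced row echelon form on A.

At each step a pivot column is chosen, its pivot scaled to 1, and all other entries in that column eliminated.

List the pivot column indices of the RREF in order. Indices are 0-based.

pivot columns: 0, 1, 2, 3

[1] R0 /= 11  ⇒  (1, 0, 12, 12, 0)
     R2 -= 12·R0  ⇒  (0, 3, 8, 12, 12)
[2] R1 /= 2  ⇒  (0, 1, 6, 2, 2)
     R2 -= 3·R1  ⇒  (0, 0, 3, 6, 6)
     R3 -= 2·R1  ⇒  (0, 0, 10, 8, 6)
[3] R2 /= 3  ⇒  (0, 0, 1, 2, 2)
     R0 -= 12·R2  ⇒  (1, 0, 0, 1, 2)
     R1 -= 6·R2  ⇒  (0, 1, 0, 3, 3)
     R3 -= 10·R2  ⇒  (0, 0, 0, 1, 12)
[4] R3 /= 1  ⇒  (0, 0, 0, 1, 12)
     R0 -= 1·R3  ⇒  (1, 0, 0, 0, 3)
     R1 -= 3·R3  ⇒  (0, 1, 0, 0, 6)
     R2 -= 2·R3  ⇒  (0, 0, 1, 0, 4)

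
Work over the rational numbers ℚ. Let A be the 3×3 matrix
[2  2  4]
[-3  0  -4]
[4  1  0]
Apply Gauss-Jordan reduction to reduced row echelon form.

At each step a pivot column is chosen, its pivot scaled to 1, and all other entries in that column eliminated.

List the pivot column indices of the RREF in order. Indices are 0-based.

pivot columns: 0, 1, 2

[1] R0 /= 2  ⇒  (1, 1, 2)
     R1 -= -3·R0  ⇒  (0, 3, 2)
     R2 -= 4·R0  ⇒  (0, -3, -8)
[2] R1 /= 3  ⇒  (0, 1, 2/3)
     R0 -= 1·R1  ⇒  (1, 0, 4/3)
     R2 -= -3·R1  ⇒  (0, 0, -6)
[3] R2 /= -6  ⇒  (0, 0, 1)
     R0 -= 4/3·R2  ⇒  (1, 0, 0)
     R1 -= 2/3·R2  ⇒  (0, 1, 0)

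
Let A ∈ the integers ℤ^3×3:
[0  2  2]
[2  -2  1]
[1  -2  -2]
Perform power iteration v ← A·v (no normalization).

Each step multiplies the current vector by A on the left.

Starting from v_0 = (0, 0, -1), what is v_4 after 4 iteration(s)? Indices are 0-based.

v_0 = (0, 0, -1).
v_1 = A·v_0 = (-2, -1, 2).
v_2 = A·v_1 = (2, 0, -4).
v_3 = A·v_2 = (-8, 0, 10).
v_4 = A·v_3 = (20, -6, -28).

v_4 = (20, -6, -28)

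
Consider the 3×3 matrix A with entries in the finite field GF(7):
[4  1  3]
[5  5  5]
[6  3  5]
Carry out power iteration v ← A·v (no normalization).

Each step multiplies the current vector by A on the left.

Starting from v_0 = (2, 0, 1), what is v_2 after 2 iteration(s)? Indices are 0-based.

v_0 = (2, 0, 1).
v_1 = A·v_0 = (4, 1, 3).
v_2 = A·v_1 = (5, 5, 0).

v_2 = (5, 5, 0)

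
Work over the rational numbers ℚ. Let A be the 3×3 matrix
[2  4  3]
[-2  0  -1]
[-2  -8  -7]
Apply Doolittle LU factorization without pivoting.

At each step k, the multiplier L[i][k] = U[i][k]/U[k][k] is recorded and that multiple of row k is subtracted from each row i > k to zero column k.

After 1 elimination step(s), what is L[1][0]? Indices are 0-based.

k=0: U[0][0]=2
  eliminate (1,0): mult=-1, new row 1: (0, 4, 2); set L[1][0]=-1
  eliminate (2,0): mult=-1, new row 2: (0, -4, -4); set L[2][0]=-1

L[1][0] = -1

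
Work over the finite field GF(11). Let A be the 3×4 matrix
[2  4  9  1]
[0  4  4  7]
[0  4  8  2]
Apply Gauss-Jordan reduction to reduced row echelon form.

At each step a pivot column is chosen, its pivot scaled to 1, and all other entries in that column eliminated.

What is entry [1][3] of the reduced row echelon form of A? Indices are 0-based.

[1] R0 /= 2  ⇒  (1, 2, 10, 6)
[2] R1 /= 4  ⇒  (0, 1, 1, 10)
     R0 -= 2·R1  ⇒  (1, 0, 8, 8)
     R2 -= 4·R1  ⇒  (0, 0, 4, 6)
[3] R2 /= 4  ⇒  (0, 0, 1, 7)
     R0 -= 8·R2  ⇒  (1, 0, 0, 7)
     R1 -= 1·R2  ⇒  (0, 1, 0, 3)

M[1][3] = 3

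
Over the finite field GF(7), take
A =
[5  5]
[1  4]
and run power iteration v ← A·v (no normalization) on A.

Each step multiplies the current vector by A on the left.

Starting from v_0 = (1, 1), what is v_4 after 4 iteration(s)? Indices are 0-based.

v_4 = (2, 3)

v_0 = (1, 1).
v_1 = A·v_0 = (3, 5).
v_2 = A·v_1 = (5, 2).
v_3 = A·v_2 = (0, 6).
v_4 = A·v_3 = (2, 3).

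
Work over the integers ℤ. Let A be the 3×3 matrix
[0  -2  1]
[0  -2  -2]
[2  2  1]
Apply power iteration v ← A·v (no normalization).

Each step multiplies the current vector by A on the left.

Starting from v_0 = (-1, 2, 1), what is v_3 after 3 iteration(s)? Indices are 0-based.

v_0 = (-1, 2, 1).
v_1 = A·v_0 = (-3, -6, 3).
v_2 = A·v_1 = (15, 6, -15).
v_3 = A·v_2 = (-27, 18, 27).

v_3 = (-27, 18, 27)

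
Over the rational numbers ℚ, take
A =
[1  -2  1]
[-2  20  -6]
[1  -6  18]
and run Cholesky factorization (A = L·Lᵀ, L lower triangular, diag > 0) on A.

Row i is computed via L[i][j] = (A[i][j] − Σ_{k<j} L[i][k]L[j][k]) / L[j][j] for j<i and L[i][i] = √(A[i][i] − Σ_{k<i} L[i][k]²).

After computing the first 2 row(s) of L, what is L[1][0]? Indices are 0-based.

L[1][0] = -2

Step 1: L[0][0] = √(1) = 1.
  L[1][0] = (-2) / L[0][0] = -2.
Step 2: L[1][1] = √(16) = 4.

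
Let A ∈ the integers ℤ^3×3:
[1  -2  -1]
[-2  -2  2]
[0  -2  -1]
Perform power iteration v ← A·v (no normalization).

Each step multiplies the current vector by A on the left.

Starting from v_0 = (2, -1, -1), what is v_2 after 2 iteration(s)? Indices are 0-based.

v_0 = (2, -1, -1).
v_1 = A·v_0 = (5, -4, 3).
v_2 = A·v_1 = (10, 4, 5).

v_2 = (10, 4, 5)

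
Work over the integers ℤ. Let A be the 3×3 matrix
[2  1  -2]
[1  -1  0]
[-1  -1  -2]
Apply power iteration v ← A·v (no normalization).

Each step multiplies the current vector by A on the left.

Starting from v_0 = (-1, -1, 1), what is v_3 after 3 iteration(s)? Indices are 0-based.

v_0 = (-1, -1, 1).
v_1 = A·v_0 = (-5, 0, 0).
v_2 = A·v_1 = (-10, -5, 5).
v_3 = A·v_2 = (-35, -5, 5).

v_3 = (-35, -5, 5)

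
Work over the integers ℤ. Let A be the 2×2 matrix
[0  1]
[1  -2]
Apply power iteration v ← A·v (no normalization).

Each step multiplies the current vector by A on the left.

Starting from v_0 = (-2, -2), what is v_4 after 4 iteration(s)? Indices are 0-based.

v_4 = (14, -34)

v_0 = (-2, -2).
v_1 = A·v_0 = (-2, 2).
v_2 = A·v_1 = (2, -6).
v_3 = A·v_2 = (-6, 14).
v_4 = A·v_3 = (14, -34).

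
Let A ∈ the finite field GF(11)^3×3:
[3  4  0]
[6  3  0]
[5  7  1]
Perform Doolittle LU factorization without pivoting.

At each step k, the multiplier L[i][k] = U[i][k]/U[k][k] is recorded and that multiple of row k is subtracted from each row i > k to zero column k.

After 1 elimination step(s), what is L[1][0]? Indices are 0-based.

[col 0] pivot 3
  R1 -= 2*R0 → (0, 6, 0)  (L[1][0] := 2)
  R2 -= 9*R0 → (0, 4, 1)  (L[2][0] := 9)

L[1][0] = 2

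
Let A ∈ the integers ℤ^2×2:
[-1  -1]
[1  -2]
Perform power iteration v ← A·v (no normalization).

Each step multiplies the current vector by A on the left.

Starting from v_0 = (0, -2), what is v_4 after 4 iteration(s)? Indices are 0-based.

v_4 = (-18, 0)

v_0 = (0, -2).
v_1 = A·v_0 = (2, 4).
v_2 = A·v_1 = (-6, -6).
v_3 = A·v_2 = (12, 6).
v_4 = A·v_3 = (-18, 0).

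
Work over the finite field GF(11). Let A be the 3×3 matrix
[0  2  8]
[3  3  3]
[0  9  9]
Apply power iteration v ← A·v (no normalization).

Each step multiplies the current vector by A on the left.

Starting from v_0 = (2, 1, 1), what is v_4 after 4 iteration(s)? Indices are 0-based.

v_4 = (1, 4, 5)

v_0 = (2, 1, 1).
v_1 = A·v_0 = (10, 1, 7).
v_2 = A·v_1 = (3, 10, 6).
v_3 = A·v_2 = (2, 2, 1).
v_4 = A·v_3 = (1, 4, 5).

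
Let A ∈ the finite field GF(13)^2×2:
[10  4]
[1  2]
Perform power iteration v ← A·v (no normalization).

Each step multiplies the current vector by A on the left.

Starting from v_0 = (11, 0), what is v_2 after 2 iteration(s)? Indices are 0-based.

v_0 = (11, 0).
v_1 = A·v_0 = (6, 11).
v_2 = A·v_1 = (0, 2).

v_2 = (0, 2)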